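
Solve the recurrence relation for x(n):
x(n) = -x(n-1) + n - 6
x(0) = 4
First-order linear with linear forcing.
Homogeneous solution: x_h(n) = A·(-1)^n.
Try particular x_p(n) = pn + q. Substituting:
  pn + q = -(p(n-1) + q) + n - 6.
Matching the n-coefficient: p = -p + 1 ⇒ p = \frac{1}{2}.
Matching constants: q = p - q - 6 ⇒ q = - \frac{11}{4}.
General: x(n) = A·(-1)^n + \frac{n}{2} - \frac{11}{4}.
Apply x(0) = 4: A - \frac{11}{4} = 4 ⇒ A = \frac{27}{4}.
So x(n) = \frac{27 \left(-1\right)^{n}}{4} + \frac{n}{2} - \frac{11}{4}.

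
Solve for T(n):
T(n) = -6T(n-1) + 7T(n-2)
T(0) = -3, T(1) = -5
Characteristic equation: x² + 6x - 7 = 0, which factors as (x - (1))(x - (-7)) = 0.
Roots r₁ = 1, r₂ = -7 (distinct).
General solution: T(n) = A·(1)^n + B·(-7)^n.
From T(0) = -3: A + B = -3.
From T(1) = -5: A - 7B = -5.
Solving: A = - \frac{13}{4}, B = \frac{1}{4}.
So T(n) = \frac{\left(-7\right)^{n}}{4} - \frac{13}{4}.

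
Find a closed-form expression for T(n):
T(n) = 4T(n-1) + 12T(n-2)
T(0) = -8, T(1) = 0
Characteristic equation: x² - 4x - 12 = 0, which factors as (x - (-2))(x - (6)) = 0.
Roots r₁ = -2, r₂ = 6 (distinct).
General solution: T(n) = A·(-2)^n + B·(6)^n.
From T(0) = -8: A + B = -8.
From T(1) = 0: -2A + 6B = 0.
Solving: A = -6, B = -2.
So T(n) = - 6 \left(-2\right)^{n} - 2 \cdot 6^{n}.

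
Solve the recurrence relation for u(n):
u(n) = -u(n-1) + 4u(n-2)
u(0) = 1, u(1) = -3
Characteristic equation: x² + x - 4 = 0.
Discriminant Δ = (-1)² + 4·(4) = 17.
Roots r₁,₂ = (-1 ± √17)/2, so r₁ = - \frac{1}{2} + \frac{\sqrt{17}}{2}, r₂ = - \frac{\sqrt{17}}{2} - \frac{1}{2}.
General solution: u(n) = A·r₁^n + B·r₂^n.
From the initial conditions, A + B = 1 and r₁A + r₂B = -3.
Since r₁ - r₂ = √17: A = (-3 - (1)r₂)/√17 = \frac{1}{2} - \frac{5 \sqrt{17}}{34}, and B = 1 - A = \frac{1}{2} + \frac{5 \sqrt{17}}{34}.
So u(n) = \left(\frac{1}{2} - \frac{5 \sqrt{17}}{34}\right)\left(- \frac{1}{2} + \frac{\sqrt{17}}{2}\right)^n + \left(\frac{1}{2} + \frac{5 \sqrt{17}}{34}\right)\left(- \frac{\sqrt{17}}{2} - \frac{1}{2}\right)^n.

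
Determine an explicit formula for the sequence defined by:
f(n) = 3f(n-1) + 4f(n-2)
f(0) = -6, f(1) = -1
Characteristic equation: x² - 3x - 4 = 0, which factors as (x - (-1))(x - (4)) = 0.
Roots r₁ = -1, r₂ = 4 (distinct).
General solution: f(n) = A·(-1)^n + B·(4)^n.
From f(0) = -6: A + B = -6.
From f(1) = -1: -A + 4B = -1.
Solving: A = - \frac{23}{5}, B = - \frac{7}{5}.
So f(n) = - \frac{23 \left(-1\right)^{n}}{5} - \frac{7 \cdot 4^{n}}{5}.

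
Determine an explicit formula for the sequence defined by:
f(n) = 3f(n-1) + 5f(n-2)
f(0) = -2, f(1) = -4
Characteristic equation: x² - 3x - 5 = 0.
Discriminant Δ = (3)² + 4·(5) = 29.
Roots r₁,₂ = (3 ± √29)/2, so r₁ = \frac{3}{2} + \frac{\sqrt{29}}{2}, r₂ = \frac{3}{2} - \frac{\sqrt{29}}{2}.
General solution: f(n) = A·r₁^n + B·r₂^n.
From the initial conditions, A + B = -2 and r₁A + r₂B = -4.
Since r₁ - r₂ = √29: A = (-4 - (-2)r₂)/√29 = -1 - \frac{\sqrt{29}}{29}, and B = -2 - A = -1 + \frac{\sqrt{29}}{29}.
So f(n) = \left(-1 - \frac{\sqrt{29}}{29}\right)\left(\frac{3}{2} + \frac{\sqrt{29}}{2}\right)^n + \left(-1 + \frac{\sqrt{29}}{29}\right)\left(\frac{3}{2} - \frac{\sqrt{29}}{2}\right)^n.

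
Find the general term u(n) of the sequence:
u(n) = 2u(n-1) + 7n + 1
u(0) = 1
First-order linear with linear forcing.
Homogeneous solution: u_h(n) = A·(2)^n.
Try particular u_p(n) = pn + q. Substituting:
  pn + q = 2(p(n-1) + q) + 7n + 1.
Matching the n-coefficient: p = 2p + 7 ⇒ p = -7.
Matching constants: q = -2p + 2q + 1 ⇒ q = -15.
General: u(n) = A·(2)^n - 7 n - 15.
Apply u(0) = 1: A - 15 = 1 ⇒ A = 16.
So u(n) = 16 \cdot 2^{n} - 7 n - 15.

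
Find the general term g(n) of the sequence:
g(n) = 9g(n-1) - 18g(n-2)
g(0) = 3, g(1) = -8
Characteristic equation: x² - 9x + 18 = 0, which factors as (x - (3))(x - (6)) = 0.
Roots r₁ = 3, r₂ = 6 (distinct).
General solution: g(n) = A·(3)^n + B·(6)^n.
From g(0) = 3: A + B = 3.
From g(1) = -8: 3A + 6B = -8.
Solving: A = \frac{26}{3}, B = - \frac{17}{3}.
So g(n) = \frac{26 \cdot 3^{n}}{3} - \frac{17 \cdot 6^{n}}{3}.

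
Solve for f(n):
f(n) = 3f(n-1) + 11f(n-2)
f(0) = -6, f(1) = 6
Characteristic equation: x² - 3x - 11 = 0.
Discriminant Δ = (3)² + 4·(11) = 53.
Roots r₁,₂ = (3 ± √53)/2, so r₁ = \frac{3}{2} + \frac{\sqrt{53}}{2}, r₂ = \frac{3}{2} - \frac{\sqrt{53}}{2}.
General solution: f(n) = A·r₁^n + B·r₂^n.
From the initial conditions, A + B = -6 and r₁A + r₂B = 6.
Since r₁ - r₂ = √53: A = (6 - (-6)r₂)/√53 = -3 + \frac{15 \sqrt{53}}{53}, and B = -6 - A = -3 - \frac{15 \sqrt{53}}{53}.
So f(n) = \left(-3 + \frac{15 \sqrt{53}}{53}\right)\left(\frac{3}{2} + \frac{\sqrt{53}}{2}\right)^n + \left(-3 - \frac{15 \sqrt{53}}{53}\right)\left(\frac{3}{2} - \frac{\sqrt{53}}{2}\right)^n.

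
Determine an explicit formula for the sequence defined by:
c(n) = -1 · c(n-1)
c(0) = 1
Pure geometric recurrence with ratio -1.
By induction c(n) = c(0) · (-1)^n = \left(-1\right)^{n}.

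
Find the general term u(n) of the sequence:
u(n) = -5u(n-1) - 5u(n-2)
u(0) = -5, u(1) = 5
Characteristic equation: x² + 5x + 5 = 0.
Discriminant Δ = (-5)² + 4·(-5) = 5.
Roots r₁,₂ = (-5 ± √5)/2, so r₁ = - \frac{5}{2} + \frac{\sqrt{5}}{2}, r₂ = - \frac{5}{2} - \frac{\sqrt{5}}{2}.
General solution: u(n) = A·r₁^n + B·r₂^n.
From the initial conditions, A + B = -5 and r₁A + r₂B = 5.
Since r₁ - r₂ = √5: A = (5 - (-5)r₂)/√5 = - \frac{3 \sqrt{5}}{2} - \frac{5}{2}, and B = -5 - A = - \frac{5}{2} + \frac{3 \sqrt{5}}{2}.
So u(n) = \left(- \frac{3 \sqrt{5}}{2} - \frac{5}{2}\right)\left(- \frac{5}{2} + \frac{\sqrt{5}}{2}\right)^n + \left(- \frac{5}{2} + \frac{3 \sqrt{5}}{2}\right)\left(- \frac{5}{2} - \frac{\sqrt{5}}{2}\right)^n.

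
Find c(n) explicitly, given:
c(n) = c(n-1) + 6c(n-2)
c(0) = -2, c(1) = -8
Characteristic equation: x² - x - 6 = 0, which factors as (x - (3))(x - (-2)) = 0.
Roots r₁ = 3, r₂ = -2 (distinct).
General solution: c(n) = A·(3)^n + B·(-2)^n.
From c(0) = -2: A + B = -2.
From c(1) = -8: 3A - 2B = -8.
Solving: A = - \frac{12}{5}, B = \frac{2}{5}.
So c(n) = \frac{2 \left(-2\right)^{n}}{5} - \frac{12 \cdot 3^{n}}{5}.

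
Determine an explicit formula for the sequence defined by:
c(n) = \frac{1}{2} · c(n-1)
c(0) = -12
Pure geometric recurrence with ratio \frac{1}{2}.
By induction c(n) = c(0) · (\frac{1}{2})^n = - 12 \cdot 2^{- n}.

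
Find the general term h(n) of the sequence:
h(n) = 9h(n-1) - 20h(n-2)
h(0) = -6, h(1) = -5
Characteristic equation: x² - 9x + 20 = 0, which factors as (x - (5))(x - (4)) = 0.
Roots r₁ = 5, r₂ = 4 (distinct).
General solution: h(n) = A·(5)^n + B·(4)^n.
From h(0) = -6: A + B = -6.
From h(1) = -5: 5A + 4B = -5.
Solving: A = 19, B = -25.
So h(n) = - 25 \cdot 4^{n} + 19 \cdot 5^{n}.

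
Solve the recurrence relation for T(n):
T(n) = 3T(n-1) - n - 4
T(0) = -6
First-order linear with linear forcing.
Homogeneous solution: T_h(n) = A·(3)^n.
Try particular T_p(n) = pn + q. Substituting:
  pn + q = 3(p(n-1) + q) - n - 4.
Matching the n-coefficient: p = 3p - 1 ⇒ p = \frac{1}{2}.
Matching constants: q = -3p + 3q - 4 ⇒ q = \frac{11}{4}.
General: T(n) = A·(3)^n + \frac{n}{2} + \frac{11}{4}.
Apply T(0) = -6: A + \frac{11}{4} = -6 ⇒ A = - \frac{35}{4}.
So T(n) = - \frac{35 \cdot 3^{n}}{4} + \frac{n}{2} + \frac{11}{4}.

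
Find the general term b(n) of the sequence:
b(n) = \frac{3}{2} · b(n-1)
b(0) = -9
Pure geometric recurrence with ratio \frac{3}{2}.
By induction b(n) = b(0) · (\frac{3}{2})^n = - 9 \left(\frac{3}{2}\right)^{n}.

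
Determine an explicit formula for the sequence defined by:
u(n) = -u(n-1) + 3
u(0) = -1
First-order linear non-homogeneous.
Homogeneous solution: u_h(n) = A·(-1)^n.
Try constant particular solution u_p = K: K = -K + 3 ⇒ K = \frac{3}{2}.
General: u(n) = A·(-1)^n + \frac{3}{2}.
Apply u(0) = -1: A + \frac{3}{2} = -1 ⇒ A = - \frac{5}{2}.
So u(n) = \frac{3}{2} - \frac{5 \left(-1\right)^{n}}{2}.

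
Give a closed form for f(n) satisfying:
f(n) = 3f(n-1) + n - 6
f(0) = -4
First-order linear with linear forcing.
Homogeneous solution: f_h(n) = A·(3)^n.
Try particular f_p(n) = pn + q. Substituting:
  pn + q = 3(p(n-1) + q) + n - 6.
Matching the n-coefficient: p = 3p + 1 ⇒ p = - \frac{1}{2}.
Matching constants: q = -3p + 3q - 6 ⇒ q = \frac{9}{4}.
General: f(n) = A·(3)^n - \frac{n}{2} + \frac{9}{4}.
Apply f(0) = -4: A + \frac{9}{4} = -4 ⇒ A = - \frac{25}{4}.
So f(n) = - \frac{25 \cdot 3^{n}}{4} - \frac{n}{2} + \frac{9}{4}.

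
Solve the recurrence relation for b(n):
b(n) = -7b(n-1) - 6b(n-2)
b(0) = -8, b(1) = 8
Characteristic equation: x² + 7x + 6 = 0, which factors as (x - (-1))(x - (-6)) = 0.
Roots r₁ = -1, r₂ = -6 (distinct).
General solution: b(n) = A·(-1)^n + B·(-6)^n.
From b(0) = -8: A + B = -8.
From b(1) = 8: -A - 6B = 8.
Solving: A = -8, B = 0.
So b(n) = - 8 \left(-1\right)^{n}.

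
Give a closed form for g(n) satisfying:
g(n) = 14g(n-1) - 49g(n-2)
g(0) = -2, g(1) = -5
Characteristic equation: x² - 14x + 49 = 0, which is (x - (7))².
Repeated root r = 7.
General solution: g(n) = (A + Bn)·(7)^n.
From g(0) = -2: A = -2.
From g(1) = -5: (A + B)·(7) = -5 ⇒ B = \frac{9}{7}.
So g(n) = \left(\frac{9 n}{7} - 2\right) \cdot (7)^n.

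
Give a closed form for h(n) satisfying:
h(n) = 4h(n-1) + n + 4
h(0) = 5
First-order linear with linear forcing.
Homogeneous solution: h_h(n) = A·(4)^n.
Try particular h_p(n) = pn + q. Substituting:
  pn + q = 4(p(n-1) + q) + n + 4.
Matching the n-coefficient: p = 4p + 1 ⇒ p = - \frac{1}{3}.
Matching constants: q = -4p + 4q + 4 ⇒ q = - \frac{16}{9}.
General: h(n) = A·(4)^n - \frac{n}{3} - \frac{16}{9}.
Apply h(0) = 5: A - \frac{16}{9} = 5 ⇒ A = \frac{61}{9}.
So h(n) = \frac{61 \cdot 4^{n}}{9} - \frac{n}{3} - \frac{16}{9}.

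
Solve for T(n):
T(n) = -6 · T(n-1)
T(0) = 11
Pure geometric recurrence with ratio -6.
By induction T(n) = T(0) · (-6)^n = 11 \left(-6\right)^{n}.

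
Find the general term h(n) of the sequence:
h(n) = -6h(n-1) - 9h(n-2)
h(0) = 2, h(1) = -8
Characteristic equation: x² + 6x + 9 = 0, which is (x - (-3))².
Repeated root r = -3.
General solution: h(n) = (A + Bn)·(-3)^n.
From h(0) = 2: A = 2.
From h(1) = -8: (A + B)·(-3) = -8 ⇒ B = \frac{2}{3}.
So h(n) = \left(\frac{2 n}{3} + 2\right) \cdot (-3)^n.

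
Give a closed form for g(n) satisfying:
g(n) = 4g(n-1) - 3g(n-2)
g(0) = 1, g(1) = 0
Characteristic equation: x² - 4x + 3 = 0, which factors as (x - (3))(x - (1)) = 0.
Roots r₁ = 3, r₂ = 1 (distinct).
General solution: g(n) = A·(3)^n + B·(1)^n.
From g(0) = 1: A + B = 1.
From g(1) = 0: 3A + B = 0.
Solving: A = - \frac{1}{2}, B = \frac{3}{2}.
So g(n) = \frac{3}{2} - \frac{3^{n}}{2}.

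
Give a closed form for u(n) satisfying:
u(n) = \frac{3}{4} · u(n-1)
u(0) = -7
Pure geometric recurrence with ratio \frac{3}{4}.
By induction u(n) = u(0) · (\frac{3}{4})^n = - 7 \left(\frac{3}{4}\right)^{n}.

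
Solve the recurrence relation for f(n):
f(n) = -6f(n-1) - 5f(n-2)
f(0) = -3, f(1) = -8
Characteristic equation: x² + 6x + 5 = 0, which factors as (x - (-1))(x - (-5)) = 0.
Roots r₁ = -1, r₂ = -5 (distinct).
General solution: f(n) = A·(-1)^n + B·(-5)^n.
From f(0) = -3: A + B = -3.
From f(1) = -8: -A - 5B = -8.
Solving: A = - \frac{23}{4}, B = \frac{11}{4}.
So f(n) = - \frac{23 \left(-1\right)^{n}}{4} + \frac{11 \left(-5\right)^{n}}{4}.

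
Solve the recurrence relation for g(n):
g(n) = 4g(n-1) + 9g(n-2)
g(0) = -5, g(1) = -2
Characteristic equation: x² - 4x - 9 = 0.
Discriminant Δ = (4)² + 4·(9) = 52.
Roots r₁,₂ = (4 ± √52)/2, so r₁ = 2 + \sqrt{13}, r₂ = 2 - \sqrt{13}.
General solution: g(n) = A·r₁^n + B·r₂^n.
From the initial conditions, A + B = -5 and r₁A + r₂B = -2.
Since r₁ - r₂ = √52: A = (-2 - (-5)r₂)/√52 = - \frac{5}{2} + \frac{4 \sqrt{13}}{13}, and B = -5 - A = - \frac{5}{2} - \frac{4 \sqrt{13}}{13}.
So g(n) = \left(- \frac{5}{2} + \frac{4 \sqrt{13}}{13}\right)\left(2 + \sqrt{13}\right)^n + \left(- \frac{5}{2} - \frac{4 \sqrt{13}}{13}\right)\left(2 - \sqrt{13}\right)^n.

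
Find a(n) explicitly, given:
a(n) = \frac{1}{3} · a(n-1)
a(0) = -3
Pure geometric recurrence with ratio \frac{1}{3}.
By induction a(n) = a(0) · (\frac{1}{3})^n = - 3 \cdot 3^{- n}.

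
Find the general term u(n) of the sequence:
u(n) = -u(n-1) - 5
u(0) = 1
First-order linear non-homogeneous.
Homogeneous solution: u_h(n) = A·(-1)^n.
Try constant particular solution u_p = K: K = -K - 5 ⇒ K = - \frac{5}{2}.
General: u(n) = A·(-1)^n - \frac{5}{2}.
Apply u(0) = 1: A - \frac{5}{2} = 1 ⇒ A = \frac{7}{2}.
So u(n) = \frac{7 \left(-1\right)^{n}}{2} - \frac{5}{2}.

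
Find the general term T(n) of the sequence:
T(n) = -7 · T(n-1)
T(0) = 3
Pure geometric recurrence with ratio -7.
By induction T(n) = T(0) · (-7)^n = 3 \left(-7\right)^{n}.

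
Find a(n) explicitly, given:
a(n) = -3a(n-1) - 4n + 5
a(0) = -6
First-order linear with linear forcing.
Homogeneous solution: a_h(n) = A·(-3)^n.
Try particular a_p(n) = pn + q. Substituting:
  pn + q = -3(p(n-1) + q) - 4n + 5.
Matching the n-coefficient: p = -3p - 4 ⇒ p = -1.
Matching constants: q = 3p - 3q + 5 ⇒ q = \frac{1}{2}.
General: a(n) = A·(-3)^n - n + \frac{1}{2}.
Apply a(0) = -6: A + \frac{1}{2} = -6 ⇒ A = - \frac{13}{2}.
So a(n) = - \frac{13 \left(-3\right)^{n}}{2} - n + \frac{1}{2}.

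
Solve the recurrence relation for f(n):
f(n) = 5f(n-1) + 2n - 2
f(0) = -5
First-order linear with linear forcing.
Homogeneous solution: f_h(n) = A·(5)^n.
Try particular f_p(n) = pn + q. Substituting:
  pn + q = 5(p(n-1) + q) + 2n - 2.
Matching the n-coefficient: p = 5p + 2 ⇒ p = - \frac{1}{2}.
Matching constants: q = -5p + 5q - 2 ⇒ q = - \frac{1}{8}.
General: f(n) = A·(5)^n - \frac{n}{2} - \frac{1}{8}.
Apply f(0) = -5: A - \frac{1}{8} = -5 ⇒ A = - \frac{39}{8}.
So f(n) = - \frac{39 \cdot 5^{n}}{8} - \frac{n}{2} - \frac{1}{8}.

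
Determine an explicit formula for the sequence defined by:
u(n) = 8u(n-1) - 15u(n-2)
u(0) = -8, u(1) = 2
Characteristic equation: x² - 8x + 15 = 0, which factors as (x - (5))(x - (3)) = 0.
Roots r₁ = 5, r₂ = 3 (distinct).
General solution: u(n) = A·(5)^n + B·(3)^n.
From u(0) = -8: A + B = -8.
From u(1) = 2: 5A + 3B = 2.
Solving: A = 13, B = -21.
So u(n) = - 21 \cdot 3^{n} + 13 \cdot 5^{n}.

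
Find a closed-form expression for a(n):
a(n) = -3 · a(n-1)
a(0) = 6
Pure geometric recurrence with ratio -3.
By induction a(n) = a(0) · (-3)^n = 6 \left(-3\right)^{n}.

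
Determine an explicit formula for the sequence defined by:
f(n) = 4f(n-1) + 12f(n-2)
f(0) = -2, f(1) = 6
Characteristic equation: x² - 4x - 12 = 0, which factors as (x - (-2))(x - (6)) = 0.
Roots r₁ = -2, r₂ = 6 (distinct).
General solution: f(n) = A·(-2)^n + B·(6)^n.
From f(0) = -2: A + B = -2.
From f(1) = 6: -2A + 6B = 6.
Solving: A = - \frac{9}{4}, B = \frac{1}{4}.
So f(n) = - \frac{9 \left(-2\right)^{n}}{4} + \frac{6^{n}}{4}.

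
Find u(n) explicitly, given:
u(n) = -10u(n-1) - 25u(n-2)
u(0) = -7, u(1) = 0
Characteristic equation: x² + 10x + 25 = 0, which is (x - (-5))².
Repeated root r = -5.
General solution: u(n) = (A + Bn)·(-5)^n.
From u(0) = -7: A = -7.
From u(1) = 0: (A + B)·(-5) = 0 ⇒ B = 7.
So u(n) = \left(7 n - 7\right) \cdot (-5)^n.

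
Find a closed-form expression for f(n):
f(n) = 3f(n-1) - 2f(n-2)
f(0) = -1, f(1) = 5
Characteristic equation: x² - 3x + 2 = 0, which factors as (x - (2))(x - (1)) = 0.
Roots r₁ = 2, r₂ = 1 (distinct).
General solution: f(n) = A·(2)^n + B·(1)^n.
From f(0) = -1: A + B = -1.
From f(1) = 5: 2A + B = 5.
Solving: A = 6, B = -7.
So f(n) = 6 \cdot 2^{n} - 7.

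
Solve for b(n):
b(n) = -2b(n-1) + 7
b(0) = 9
First-order linear non-homogeneous.
Homogeneous solution: b_h(n) = A·(-2)^n.
Try constant particular solution b_p = K: K = -2K + 7 ⇒ K = \frac{7}{3}.
General: b(n) = A·(-2)^n + \frac{7}{3}.
Apply b(0) = 9: A + \frac{7}{3} = 9 ⇒ A = \frac{20}{3}.
So b(n) = \frac{20 \left(-2\right)^{n}}{3} + \frac{7}{3}.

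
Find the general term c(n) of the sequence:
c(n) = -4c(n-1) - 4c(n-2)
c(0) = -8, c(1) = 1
Characteristic equation: x² + 4x + 4 = 0, which is (x - (-2))².
Repeated root r = -2.
General solution: c(n) = (A + Bn)·(-2)^n.
From c(0) = -8: A = -8.
From c(1) = 1: (A + B)·(-2) = 1 ⇒ B = \frac{15}{2}.
So c(n) = \left(\frac{15 n}{2} - 8\right) \cdot (-2)^n.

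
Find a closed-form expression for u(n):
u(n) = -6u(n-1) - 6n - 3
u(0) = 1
First-order linear with linear forcing.
Homogeneous solution: u_h(n) = A·(-6)^n.
Try particular u_p(n) = pn + q. Substituting:
  pn + q = -6(p(n-1) + q) - 6n - 3.
Matching the n-coefficient: p = -6p - 6 ⇒ p = - \frac{6}{7}.
Matching constants: q = 6p - 6q - 3 ⇒ q = - \frac{57}{49}.
General: u(n) = A·(-6)^n - \frac{6 n}{7} - \frac{57}{49}.
Apply u(0) = 1: A - \frac{57}{49} = 1 ⇒ A = \frac{106}{49}.
So u(n) = \frac{106 \left(-6\right)^{n}}{49} - \frac{6 n}{7} - \frac{57}{49}.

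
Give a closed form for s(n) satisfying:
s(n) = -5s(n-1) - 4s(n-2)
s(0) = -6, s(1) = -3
Characteristic equation: x² + 5x + 4 = 0, which factors as (x - (-4))(x - (-1)) = 0.
Roots r₁ = -4, r₂ = -1 (distinct).
General solution: s(n) = A·(-4)^n + B·(-1)^n.
From s(0) = -6: A + B = -6.
From s(1) = -3: -4A - B = -3.
Solving: A = 3, B = -9.
So s(n) = - 9 \left(-1\right)^{n} + 3 \left(-4\right)^{n}.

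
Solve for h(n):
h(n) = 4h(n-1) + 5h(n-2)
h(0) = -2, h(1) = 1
Characteristic equation: x² - 4x - 5 = 0, which factors as (x - (-1))(x - (5)) = 0.
Roots r₁ = -1, r₂ = 5 (distinct).
General solution: h(n) = A·(-1)^n + B·(5)^n.
From h(0) = -2: A + B = -2.
From h(1) = 1: -A + 5B = 1.
Solving: A = - \frac{11}{6}, B = - \frac{1}{6}.
So h(n) = - \frac{11 \left(-1\right)^{n}}{6} - \frac{5^{n}}{6}.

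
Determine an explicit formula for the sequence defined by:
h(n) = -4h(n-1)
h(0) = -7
This is a homogeneous first-order recurrence with ratio -4.
By induction h(n) = h(0) · (-4)^n = - 7 \left(-4\right)^{n}.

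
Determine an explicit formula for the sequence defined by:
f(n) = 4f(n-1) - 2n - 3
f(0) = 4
First-order linear with linear forcing.
Homogeneous solution: f_h(n) = A·(4)^n.
Try particular f_p(n) = pn + q. Substituting:
  pn + q = 4(p(n-1) + q) - 2n - 3.
Matching the n-coefficient: p = 4p - 2 ⇒ p = \frac{2}{3}.
Matching constants: q = -4p + 4q - 3 ⇒ q = \frac{17}{9}.
General: f(n) = A·(4)^n + \frac{2 n}{3} + \frac{17}{9}.
Apply f(0) = 4: A + \frac{17}{9} = 4 ⇒ A = \frac{19}{9}.
So f(n) = \frac{19 \cdot 4^{n}}{9} + \frac{2 n}{3} + \frac{17}{9}.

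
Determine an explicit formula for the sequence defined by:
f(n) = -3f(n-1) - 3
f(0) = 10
First-order linear non-homogeneous.
Homogeneous solution: f_h(n) = A·(-3)^n.
Try constant particular solution f_p = K: K = -3K - 3 ⇒ K = - \frac{3}{4}.
General: f(n) = A·(-3)^n - \frac{3}{4}.
Apply f(0) = 10: A - \frac{3}{4} = 10 ⇒ A = \frac{43}{4}.
So f(n) = \frac{43 \left(-3\right)^{n}}{4} - \frac{3}{4}.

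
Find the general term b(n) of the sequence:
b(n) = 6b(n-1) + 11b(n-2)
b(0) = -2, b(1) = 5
Characteristic equation: x² - 6x - 11 = 0.
Discriminant Δ = (6)² + 4·(11) = 80.
Roots r₁,₂ = (6 ± √80)/2, so r₁ = 3 + 2 \sqrt{5}, r₂ = 3 - 2 \sqrt{5}.
General solution: b(n) = A·r₁^n + B·r₂^n.
From the initial conditions, A + B = -2 and r₁A + r₂B = 5.
Since r₁ - r₂ = √80: A = (5 - (-2)r₂)/√80 = -1 + \frac{11 \sqrt{5}}{20}, and B = -2 - A = - \frac{11 \sqrt{5}}{20} - 1.
So b(n) = \left(-1 + \frac{11 \sqrt{5}}{20}\right)\left(3 + 2 \sqrt{5}\right)^n + \left(- \frac{11 \sqrt{5}}{20} - 1\right)\left(3 - 2 \sqrt{5}\right)^n.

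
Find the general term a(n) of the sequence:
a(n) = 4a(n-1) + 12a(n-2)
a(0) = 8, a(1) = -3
Characteristic equation: x² - 4x - 12 = 0, which factors as (x - (6))(x - (-2)) = 0.
Roots r₁ = 6, r₂ = -2 (distinct).
General solution: a(n) = A·(6)^n + B·(-2)^n.
From a(0) = 8: A + B = 8.
From a(1) = -3: 6A - 2B = -3.
Solving: A = \frac{13}{8}, B = \frac{51}{8}.
So a(n) = \frac{51 \left(-2\right)^{n}}{8} + \frac{13 \cdot 6^{n}}{8}.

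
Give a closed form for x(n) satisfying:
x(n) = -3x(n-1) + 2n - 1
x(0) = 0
First-order linear with linear forcing.
Homogeneous solution: x_h(n) = A·(-3)^n.
Try particular x_p(n) = pn + q. Substituting:
  pn + q = -3(p(n-1) + q) + 2n - 1.
Matching the n-coefficient: p = -3p + 2 ⇒ p = \frac{1}{2}.
Matching constants: q = 3p - 3q - 1 ⇒ q = \frac{1}{8}.
General: x(n) = A·(-3)^n + \frac{n}{2} + \frac{1}{8}.
Apply x(0) = 0: A + \frac{1}{8} = 0 ⇒ A = - \frac{1}{8}.
So x(n) = - \frac{\left(-3\right)^{n}}{8} + \frac{n}{2} + \frac{1}{8}.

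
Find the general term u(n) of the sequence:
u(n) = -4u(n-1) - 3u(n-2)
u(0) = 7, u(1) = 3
Characteristic equation: x² + 4x + 3 = 0, which factors as (x - (-1))(x - (-3)) = 0.
Roots r₁ = -1, r₂ = -3 (distinct).
General solution: u(n) = A·(-1)^n + B·(-3)^n.
From u(0) = 7: A + B = 7.
From u(1) = 3: -A - 3B = 3.
Solving: A = 12, B = -5.
So u(n) = 12 \left(-1\right)^{n} - 5 \left(-3\right)^{n}.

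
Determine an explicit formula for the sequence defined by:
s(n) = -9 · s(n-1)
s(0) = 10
Pure geometric recurrence with ratio -9.
By induction s(n) = s(0) · (-9)^n = 10 \left(-9\right)^{n}.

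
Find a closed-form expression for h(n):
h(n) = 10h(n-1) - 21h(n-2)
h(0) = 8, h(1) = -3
Characteristic equation: x² - 10x + 21 = 0, which factors as (x - (3))(x - (7)) = 0.
Roots r₁ = 3, r₂ = 7 (distinct).
General solution: h(n) = A·(3)^n + B·(7)^n.
From h(0) = 8: A + B = 8.
From h(1) = -3: 3A + 7B = -3.
Solving: A = \frac{59}{4}, B = - \frac{27}{4}.
So h(n) = \frac{59 \cdot 3^{n}}{4} - \frac{27 \cdot 7^{n}}{4}.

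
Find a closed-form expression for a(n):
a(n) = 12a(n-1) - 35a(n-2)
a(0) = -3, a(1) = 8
Characteristic equation: x² - 12x + 35 = 0, which factors as (x - (5))(x - (7)) = 0.
Roots r₁ = 5, r₂ = 7 (distinct).
General solution: a(n) = A·(5)^n + B·(7)^n.
From a(0) = -3: A + B = -3.
From a(1) = 8: 5A + 7B = 8.
Solving: A = - \frac{29}{2}, B = \frac{23}{2}.
So a(n) = - \frac{29 \cdot 5^{n}}{2} + \frac{23 \cdot 7^{n}}{2}.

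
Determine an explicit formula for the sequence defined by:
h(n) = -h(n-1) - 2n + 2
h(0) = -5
First-order linear with linear forcing.
Homogeneous solution: h_h(n) = A·(-1)^n.
Try particular h_p(n) = pn + q. Substituting:
  pn + q = -(p(n-1) + q) - 2n + 2.
Matching the n-coefficient: p = -p - 2 ⇒ p = -1.
Matching constants: q = p - q + 2 ⇒ q = \frac{1}{2}.
General: h(n) = A·(-1)^n - n + \frac{1}{2}.
Apply h(0) = -5: A + \frac{1}{2} = -5 ⇒ A = - \frac{11}{2}.
So h(n) = - \frac{11 \left(-1\right)^{n}}{2} - n + \frac{1}{2}.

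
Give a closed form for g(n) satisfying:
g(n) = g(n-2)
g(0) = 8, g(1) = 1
Characteristic equation: x² - 1 = 0, which factors as (x - (1))(x - (-1)) = 0.
Roots r₁ = 1, r₂ = -1 (distinct).
General solution: g(n) = A·(1)^n + B·(-1)^n.
From g(0) = 8: A + B = 8.
From g(1) = 1: A - B = 1.
Solving: A = \frac{9}{2}, B = \frac{7}{2}.
So g(n) = \frac{7 \left(-1\right)^{n}}{2} + \frac{9}{2}.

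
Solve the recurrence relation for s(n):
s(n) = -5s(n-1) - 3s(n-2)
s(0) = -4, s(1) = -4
Characteristic equation: x² + 5x + 3 = 0.
Discriminant Δ = (-5)² + 4·(-3) = 13.
Roots r₁,₂ = (-5 ± √13)/2, so r₁ = - \frac{5}{2} + \frac{\sqrt{13}}{2}, r₂ = - \frac{5}{2} - \frac{\sqrt{13}}{2}.
General solution: s(n) = A·r₁^n + B·r₂^n.
From the initial conditions, A + B = -4 and r₁A + r₂B = -4.
Since r₁ - r₂ = √13: A = (-4 - (-4)r₂)/√13 = - \frac{14 \sqrt{13}}{13} - 2, and B = -4 - A = -2 + \frac{14 \sqrt{13}}{13}.
So s(n) = \left(- \frac{14 \sqrt{13}}{13} - 2\right)\left(- \frac{5}{2} + \frac{\sqrt{13}}{2}\right)^n + \left(-2 + \frac{14 \sqrt{13}}{13}\right)\left(- \frac{5}{2} - \frac{\sqrt{13}}{2}\right)^n.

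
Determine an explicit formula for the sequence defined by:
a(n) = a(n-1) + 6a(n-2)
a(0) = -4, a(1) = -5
Characteristic equation: x² - x - 6 = 0, which factors as (x - (3))(x - (-2)) = 0.
Roots r₁ = 3, r₂ = -2 (distinct).
General solution: a(n) = A·(3)^n + B·(-2)^n.
From a(0) = -4: A + B = -4.
From a(1) = -5: 3A - 2B = -5.
Solving: A = - \frac{13}{5}, B = - \frac{7}{5}.
So a(n) = - \frac{7 \left(-2\right)^{n}}{5} - \frac{13 \cdot 3^{n}}{5}.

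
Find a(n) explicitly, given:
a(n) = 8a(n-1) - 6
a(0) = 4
First-order linear non-homogeneous.
Homogeneous solution: a_h(n) = A·(8)^n.
Try constant particular solution a_p = K: K = 8K - 6 ⇒ K = \frac{6}{7}.
General: a(n) = A·(8)^n + \frac{6}{7}.
Apply a(0) = 4: A + \frac{6}{7} = 4 ⇒ A = \frac{22}{7}.
So a(n) = \frac{22 \cdot 8^{n}}{7} + \frac{6}{7}.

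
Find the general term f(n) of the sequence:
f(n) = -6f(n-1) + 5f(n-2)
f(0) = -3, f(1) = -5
Characteristic equation: x² + 6x - 5 = 0.
Discriminant Δ = (-6)² + 4·(5) = 56.
Roots r₁,₂ = (-6 ± √56)/2, so r₁ = -3 + \sqrt{14}, r₂ = - \sqrt{14} - 3.
General solution: f(n) = A·r₁^n + B·r₂^n.
From the initial conditions, A + B = -3 and r₁A + r₂B = -5.
Since r₁ - r₂ = √56: A = (-5 - (-3)r₂)/√56 = - \frac{\sqrt{14}}{2} - \frac{3}{2}, and B = -3 - A = - \frac{3}{2} + \frac{\sqrt{14}}{2}.
So f(n) = \left(- \frac{\sqrt{14}}{2} - \frac{3}{2}\right)\left(-3 + \sqrt{14}\right)^n + \left(- \frac{3}{2} + \frac{\sqrt{14}}{2}\right)\left(- \sqrt{14} - 3\right)^n.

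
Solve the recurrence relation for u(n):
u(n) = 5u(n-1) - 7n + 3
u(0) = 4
First-order linear with linear forcing.
Homogeneous solution: u_h(n) = A·(5)^n.
Try particular u_p(n) = pn + q. Substituting:
  pn + q = 5(p(n-1) + q) - 7n + 3.
Matching the n-coefficient: p = 5p - 7 ⇒ p = \frac{7}{4}.
Matching constants: q = -5p + 5q + 3 ⇒ q = \frac{23}{16}.
General: u(n) = A·(5)^n + \frac{7 n}{4} + \frac{23}{16}.
Apply u(0) = 4: A + \frac{23}{16} = 4 ⇒ A = \frac{41}{16}.
So u(n) = \frac{41 \cdot 5^{n}}{16} + \frac{7 n}{4} + \frac{23}{16}.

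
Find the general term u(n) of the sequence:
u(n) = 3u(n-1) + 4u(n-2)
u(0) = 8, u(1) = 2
Characteristic equation: x² - 3x - 4 = 0, which factors as (x - (4))(x - (-1)) = 0.
Roots r₁ = 4, r₂ = -1 (distinct).
General solution: u(n) = A·(4)^n + B·(-1)^n.
From u(0) = 8: A + B = 8.
From u(1) = 2: 4A - B = 2.
Solving: A = 2, B = 6.
So u(n) = 6 \left(-1\right)^{n} + 2 \cdot 4^{n}.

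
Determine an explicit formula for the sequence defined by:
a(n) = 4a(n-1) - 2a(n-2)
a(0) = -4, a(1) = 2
Characteristic equation: x² - 4x + 2 = 0.
Discriminant Δ = (4)² + 4·(-2) = 8.
Roots r₁,₂ = (4 ± √8)/2, so r₁ = \sqrt{2} + 2, r₂ = 2 - \sqrt{2}.
General solution: a(n) = A·r₁^n + B·r₂^n.
From the initial conditions, A + B = -4 and r₁A + r₂B = 2.
Since r₁ - r₂ = √8: A = (2 - (-4)r₂)/√8 = -2 + \frac{5 \sqrt{2}}{2}, and B = -4 - A = - \frac{5 \sqrt{2}}{2} - 2.
So a(n) = \left(-2 + \frac{5 \sqrt{2}}{2}\right)\left(\sqrt{2} + 2\right)^n + \left(- \frac{5 \sqrt{2}}{2} - 2\right)\left(2 - \sqrt{2}\right)^n.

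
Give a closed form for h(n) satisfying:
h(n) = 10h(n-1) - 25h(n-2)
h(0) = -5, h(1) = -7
Characteristic equation: x² - 10x + 25 = 0, which is (x - (5))².
Repeated root r = 5.
General solution: h(n) = (A + Bn)·(5)^n.
From h(0) = -5: A = -5.
From h(1) = -7: (A + B)·(5) = -7 ⇒ B = \frac{18}{5}.
So h(n) = \left(\frac{18 n}{5} - 5\right) \cdot (5)^n.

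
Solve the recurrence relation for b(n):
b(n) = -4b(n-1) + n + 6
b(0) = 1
First-order linear with linear forcing.
Homogeneous solution: b_h(n) = A·(-4)^n.
Try particular b_p(n) = pn + q. Substituting:
  pn + q = -4(p(n-1) + q) + n + 6.
Matching the n-coefficient: p = -4p + 1 ⇒ p = \frac{1}{5}.
Matching constants: q = 4p - 4q + 6 ⇒ q = \frac{34}{25}.
General: b(n) = A·(-4)^n + \frac{n}{5} + \frac{34}{25}.
Apply b(0) = 1: A + \frac{34}{25} = 1 ⇒ A = - \frac{9}{25}.
So b(n) = - \frac{9 \left(-4\right)^{n}}{25} + \frac{n}{5} + \frac{34}{25}.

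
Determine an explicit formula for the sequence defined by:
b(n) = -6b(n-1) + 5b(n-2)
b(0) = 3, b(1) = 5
Characteristic equation: x² + 6x - 5 = 0.
Discriminant Δ = (-6)² + 4·(5) = 56.
Roots r₁,₂ = (-6 ± √56)/2, so r₁ = -3 + \sqrt{14}, r₂ = - \sqrt{14} - 3.
General solution: b(n) = A·r₁^n + B·r₂^n.
From the initial conditions, A + B = 3 and r₁A + r₂B = 5.
Since r₁ - r₂ = √56: A = (5 - (3)r₂)/√56 = \frac{3}{2} + \frac{\sqrt{14}}{2}, and B = 3 - A = \frac{3}{2} - \frac{\sqrt{14}}{2}.
So b(n) = \left(\frac{3}{2} + \frac{\sqrt{14}}{2}\right)\left(-3 + \sqrt{14}\right)^n + \left(\frac{3}{2} - \frac{\sqrt{14}}{2}\right)\left(- \sqrt{14} - 3\right)^n.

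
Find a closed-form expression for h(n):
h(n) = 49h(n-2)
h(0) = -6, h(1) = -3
Characteristic equation: x² - 49 = 0, which factors as (x - (7))(x - (-7)) = 0.
Roots r₁ = 7, r₂ = -7 (distinct).
General solution: h(n) = A·(7)^n + B·(-7)^n.
From h(0) = -6: A + B = -6.
From h(1) = -3: 7A - 7B = -3.
Solving: A = - \frac{45}{14}, B = - \frac{39}{14}.
So h(n) = - \frac{39 \left(-7\right)^{n}}{14} - \frac{45 \cdot 7^{n}}{14}.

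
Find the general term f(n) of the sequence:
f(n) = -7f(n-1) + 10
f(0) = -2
First-order linear non-homogeneous.
Homogeneous solution: f_h(n) = A·(-7)^n.
Try constant particular solution f_p = K: K = -7K + 10 ⇒ K = \frac{5}{4}.
General: f(n) = A·(-7)^n + \frac{5}{4}.
Apply f(0) = -2: A + \frac{5}{4} = -2 ⇒ A = - \frac{13}{4}.
So f(n) = \frac{5}{4} - \frac{13 \left(-7\right)^{n}}{4}.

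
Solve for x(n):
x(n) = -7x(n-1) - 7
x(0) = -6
First-order linear non-homogeneous.
Homogeneous solution: x_h(n) = A·(-7)^n.
Try constant particular solution x_p = K: K = -7K - 7 ⇒ K = - \frac{7}{8}.
General: x(n) = A·(-7)^n - \frac{7}{8}.
Apply x(0) = -6: A - \frac{7}{8} = -6 ⇒ A = - \frac{41}{8}.
So x(n) = - \frac{41 \left(-7\right)^{n}}{8} - \frac{7}{8}.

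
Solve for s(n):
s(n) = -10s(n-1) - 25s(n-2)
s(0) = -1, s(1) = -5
Characteristic equation: x² + 10x + 25 = 0, which is (x - (-5))².
Repeated root r = -5.
General solution: s(n) = (A + Bn)·(-5)^n.
From s(0) = -1: A = -1.
From s(1) = -5: (A + B)·(-5) = -5 ⇒ B = 2.
So s(n) = \left(2 n - 1\right) \cdot (-5)^n.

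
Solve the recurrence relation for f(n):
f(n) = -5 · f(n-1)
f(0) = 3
Pure geometric recurrence with ratio -5.
By induction f(n) = f(0) · (-5)^n = 3 \left(-5\right)^{n}.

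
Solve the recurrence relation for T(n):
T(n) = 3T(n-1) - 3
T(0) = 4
First-order linear non-homogeneous.
Homogeneous solution: T_h(n) = A·(3)^n.
Try constant particular solution T_p = K: K = 3K - 3 ⇒ K = \frac{3}{2}.
General: T(n) = A·(3)^n + \frac{3}{2}.
Apply T(0) = 4: A + \frac{3}{2} = 4 ⇒ A = \frac{5}{2}.
So T(n) = \frac{5 \cdot 3^{n}}{2} + \frac{3}{2}.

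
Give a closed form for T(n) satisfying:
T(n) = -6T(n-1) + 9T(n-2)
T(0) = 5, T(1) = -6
Characteristic equation: x² + 6x - 9 = 0.
Discriminant Δ = (-6)² + 4·(9) = 72.
Roots r₁,₂ = (-6 ± √72)/2, so r₁ = -3 + 3 \sqrt{2}, r₂ = - 3 \sqrt{2} - 3.
General solution: T(n) = A·r₁^n + B·r₂^n.
From the initial conditions, A + B = 5 and r₁A + r₂B = -6.
Since r₁ - r₂ = √72: A = (-6 - (5)r₂)/√72 = \frac{3 \sqrt{2}}{4} + \frac{5}{2}, and B = 5 - A = \frac{5}{2} - \frac{3 \sqrt{2}}{4}.
So T(n) = \left(\frac{3 \sqrt{2}}{4} + \frac{5}{2}\right)\left(-3 + 3 \sqrt{2}\right)^n + \left(\frac{5}{2} - \frac{3 \sqrt{2}}{4}\right)\left(- 3 \sqrt{2} - 3\right)^n.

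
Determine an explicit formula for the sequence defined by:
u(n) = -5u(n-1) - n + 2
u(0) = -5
First-order linear with linear forcing.
Homogeneous solution: u_h(n) = A·(-5)^n.
Try particular u_p(n) = pn + q. Substituting:
  pn + q = -5(p(n-1) + q) - n + 2.
Matching the n-coefficient: p = -5p - 1 ⇒ p = - \frac{1}{6}.
Matching constants: q = 5p - 5q + 2 ⇒ q = \frac{7}{36}.
General: u(n) = A·(-5)^n - \frac{n}{6} + \frac{7}{36}.
Apply u(0) = -5: A + \frac{7}{36} = -5 ⇒ A = - \frac{187}{36}.
So u(n) = - \frac{187 \left(-5\right)^{n}}{36} - \frac{n}{6} + \frac{7}{36}.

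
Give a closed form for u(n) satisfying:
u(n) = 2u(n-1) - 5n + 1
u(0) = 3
First-order linear with linear forcing.
Homogeneous solution: u_h(n) = A·(2)^n.
Try particular u_p(n) = pn + q. Substituting:
  pn + q = 2(p(n-1) + q) - 5n + 1.
Matching the n-coefficient: p = 2p - 5 ⇒ p = 5.
Matching constants: q = -2p + 2q + 1 ⇒ q = 9.
General: u(n) = A·(2)^n + 5 n + 9.
Apply u(0) = 3: A + 9 = 3 ⇒ A = -6.
So u(n) = - 6 \cdot 2^{n} + 5 n + 9.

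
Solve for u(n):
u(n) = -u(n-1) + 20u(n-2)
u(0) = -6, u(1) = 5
Characteristic equation: x² + x - 20 = 0, which factors as (x - (-5))(x - (4)) = 0.
Roots r₁ = -5, r₂ = 4 (distinct).
General solution: u(n) = A·(-5)^n + B·(4)^n.
From u(0) = -6: A + B = -6.
From u(1) = 5: -5A + 4B = 5.
Solving: A = - \frac{29}{9}, B = - \frac{25}{9}.
So u(n) = - \frac{29 \left(-5\right)^{n}}{9} - \frac{25 \cdot 4^{n}}{9}.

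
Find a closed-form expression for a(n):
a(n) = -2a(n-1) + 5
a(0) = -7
First-order linear non-homogeneous.
Homogeneous solution: a_h(n) = A·(-2)^n.
Try constant particular solution a_p = K: K = -2K + 5 ⇒ K = \frac{5}{3}.
General: a(n) = A·(-2)^n + \frac{5}{3}.
Apply a(0) = -7: A + \frac{5}{3} = -7 ⇒ A = - \frac{26}{3}.
So a(n) = \frac{5}{3} - \frac{26 \left(-2\right)^{n}}{3}.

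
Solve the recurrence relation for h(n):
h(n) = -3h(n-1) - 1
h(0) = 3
First-order linear non-homogeneous.
Homogeneous solution: h_h(n) = A·(-3)^n.
Try constant particular solution h_p = K: K = -3K - 1 ⇒ K = - \frac{1}{4}.
General: h(n) = A·(-3)^n - \frac{1}{4}.
Apply h(0) = 3: A - \frac{1}{4} = 3 ⇒ A = \frac{13}{4}.
So h(n) = \frac{13 \left(-3\right)^{n}}{4} - \frac{1}{4}.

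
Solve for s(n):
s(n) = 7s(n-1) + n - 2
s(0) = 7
First-order linear with linear forcing.
Homogeneous solution: s_h(n) = A·(7)^n.
Try particular s_p(n) = pn + q. Substituting:
  pn + q = 7(p(n-1) + q) + n - 2.
Matching the n-coefficient: p = 7p + 1 ⇒ p = - \frac{1}{6}.
Matching constants: q = -7p + 7q - 2 ⇒ q = \frac{5}{36}.
General: s(n) = A·(7)^n - \frac{n}{6} + \frac{5}{36}.
Apply s(0) = 7: A + \frac{5}{36} = 7 ⇒ A = \frac{247}{36}.
So s(n) = \frac{247 \cdot 7^{n}}{36} - \frac{n}{6} + \frac{5}{36}.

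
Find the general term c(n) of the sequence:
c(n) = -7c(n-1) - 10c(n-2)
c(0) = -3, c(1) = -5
Characteristic equation: x² + 7x + 10 = 0, which factors as (x - (-5))(x - (-2)) = 0.
Roots r₁ = -5, r₂ = -2 (distinct).
General solution: c(n) = A·(-5)^n + B·(-2)^n.
From c(0) = -3: A + B = -3.
From c(1) = -5: -5A - 2B = -5.
Solving: A = \frac{11}{3}, B = - \frac{20}{3}.
So c(n) = - \frac{20 \left(-2\right)^{n}}{3} + \frac{11 \left(-5\right)^{n}}{3}.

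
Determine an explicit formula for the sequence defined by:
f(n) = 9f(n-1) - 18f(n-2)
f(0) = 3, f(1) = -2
Characteristic equation: x² - 9x + 18 = 0, which factors as (x - (3))(x - (6)) = 0.
Roots r₁ = 3, r₂ = 6 (distinct).
General solution: f(n) = A·(3)^n + B·(6)^n.
From f(0) = 3: A + B = 3.
From f(1) = -2: 3A + 6B = -2.
Solving: A = \frac{20}{3}, B = - \frac{11}{3}.
So f(n) = \frac{20 \cdot 3^{n}}{3} - \frac{11 \cdot 6^{n}}{3}.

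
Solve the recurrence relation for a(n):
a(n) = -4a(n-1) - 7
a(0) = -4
First-order linear non-homogeneous.
Homogeneous solution: a_h(n) = A·(-4)^n.
Try constant particular solution a_p = K: K = -4K - 7 ⇒ K = - \frac{7}{5}.
General: a(n) = A·(-4)^n - \frac{7}{5}.
Apply a(0) = -4: A - \frac{7}{5} = -4 ⇒ A = - \frac{13}{5}.
So a(n) = - \frac{13 \left(-4\right)^{n}}{5} - \frac{7}{5}.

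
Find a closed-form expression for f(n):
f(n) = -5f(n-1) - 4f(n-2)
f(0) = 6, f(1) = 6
Characteristic equation: x² + 5x + 4 = 0, which factors as (x - (-1))(x - (-4)) = 0.
Roots r₁ = -1, r₂ = -4 (distinct).
General solution: f(n) = A·(-1)^n + B·(-4)^n.
From f(0) = 6: A + B = 6.
From f(1) = 6: -A - 4B = 6.
Solving: A = 10, B = -4.
So f(n) = 10 \left(-1\right)^{n} - 4 \left(-4\right)^{n}.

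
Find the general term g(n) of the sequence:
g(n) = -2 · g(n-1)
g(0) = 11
Pure geometric recurrence with ratio -2.
By induction g(n) = g(0) · (-2)^n = 11 \left(-2\right)^{n}.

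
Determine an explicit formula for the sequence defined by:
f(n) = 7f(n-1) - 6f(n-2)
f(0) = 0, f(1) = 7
Characteristic equation: x² - 7x + 6 = 0, which factors as (x - (6))(x - (1)) = 0.
Roots r₁ = 6, r₂ = 1 (distinct).
General solution: f(n) = A·(6)^n + B·(1)^n.
From f(0) = 0: A + B = 0.
From f(1) = 7: 6A + B = 7.
Solving: A = \frac{7}{5}, B = - \frac{7}{5}.
So f(n) = \frac{7 \cdot 6^{n}}{5} - \frac{7}{5}.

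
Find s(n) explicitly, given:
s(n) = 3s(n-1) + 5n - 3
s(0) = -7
First-order linear with linear forcing.
Homogeneous solution: s_h(n) = A·(3)^n.
Try particular s_p(n) = pn + q. Substituting:
  pn + q = 3(p(n-1) + q) + 5n - 3.
Matching the n-coefficient: p = 3p + 5 ⇒ p = - \frac{5}{2}.
Matching constants: q = -3p + 3q - 3 ⇒ q = - \frac{9}{4}.
General: s(n) = A·(3)^n - \frac{5 n}{2} - \frac{9}{4}.
Apply s(0) = -7: A - \frac{9}{4} = -7 ⇒ A = - \frac{19}{4}.
So s(n) = - \frac{19 \cdot 3^{n}}{4} - \frac{5 n}{2} - \frac{9}{4}.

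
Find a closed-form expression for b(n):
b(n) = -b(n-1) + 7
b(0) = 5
First-order linear non-homogeneous.
Homogeneous solution: b_h(n) = A·(-1)^n.
Try constant particular solution b_p = K: K = -K + 7 ⇒ K = \frac{7}{2}.
General: b(n) = A·(-1)^n + \frac{7}{2}.
Apply b(0) = 5: A + \frac{7}{2} = 5 ⇒ A = \frac{3}{2}.
So b(n) = \frac{3 \left(-1\right)^{n}}{2} + \frac{7}{2}.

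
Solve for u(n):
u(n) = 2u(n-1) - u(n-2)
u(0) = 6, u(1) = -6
Characteristic equation: x² - 2x + 1 = 0, which is (x - (1))².
Repeated root r = 1.
General solution: u(n) = (A + Bn)·(1)^n.
From u(0) = 6: A = 6.
From u(1) = -6: (A + B)·(1) = -6 ⇒ B = -12.
So u(n) = \left(6 - 12 n\right) \cdot (1)^n.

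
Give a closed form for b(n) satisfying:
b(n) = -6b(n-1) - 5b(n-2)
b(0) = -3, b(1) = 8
Characteristic equation: x² + 6x + 5 = 0, which factors as (x - (-1))(x - (-5)) = 0.
Roots r₁ = -1, r₂ = -5 (distinct).
General solution: b(n) = A·(-1)^n + B·(-5)^n.
From b(0) = -3: A + B = -3.
From b(1) = 8: -A - 5B = 8.
Solving: A = - \frac{7}{4}, B = - \frac{5}{4}.
So b(n) = - \frac{7 \left(-1\right)^{n}}{4} - \frac{5 \left(-5\right)^{n}}{4}.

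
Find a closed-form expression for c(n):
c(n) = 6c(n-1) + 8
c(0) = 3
First-order linear non-homogeneous.
Homogeneous solution: c_h(n) = A·(6)^n.
Try constant particular solution c_p = K: K = 6K + 8 ⇒ K = - \frac{8}{5}.
General: c(n) = A·(6)^n - \frac{8}{5}.
Apply c(0) = 3: A - \frac{8}{5} = 3 ⇒ A = \frac{23}{5}.
So c(n) = \frac{23 \cdot 6^{n}}{5} - \frac{8}{5}.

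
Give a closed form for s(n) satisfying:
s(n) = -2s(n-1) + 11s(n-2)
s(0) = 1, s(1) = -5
Characteristic equation: x² + 2x - 11 = 0.
Discriminant Δ = (-2)² + 4·(11) = 48.
Roots r₁,₂ = (-2 ± √48)/2, so r₁ = -1 + 2 \sqrt{3}, r₂ = - 2 \sqrt{3} - 1.
General solution: s(n) = A·r₁^n + B·r₂^n.
From the initial conditions, A + B = 1 and r₁A + r₂B = -5.
Since r₁ - r₂ = √48: A = (-5 - (1)r₂)/√48 = \frac{1}{2} - \frac{\sqrt{3}}{3}, and B = 1 - A = \frac{1}{2} + \frac{\sqrt{3}}{3}.
So s(n) = \left(\frac{1}{2} - \frac{\sqrt{3}}{3}\right)\left(-1 + 2 \sqrt{3}\right)^n + \left(\frac{1}{2} + \frac{\sqrt{3}}{3}\right)\left(- 2 \sqrt{3} - 1\right)^n.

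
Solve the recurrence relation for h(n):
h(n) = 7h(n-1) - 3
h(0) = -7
First-order linear non-homogeneous.
Homogeneous solution: h_h(n) = A·(7)^n.
Try constant particular solution h_p = K: K = 7K - 3 ⇒ K = \frac{1}{2}.
General: h(n) = A·(7)^n + \frac{1}{2}.
Apply h(0) = -7: A + \frac{1}{2} = -7 ⇒ A = - \frac{15}{2}.
So h(n) = \frac{1}{2} - \frac{15 \cdot 7^{n}}{2}.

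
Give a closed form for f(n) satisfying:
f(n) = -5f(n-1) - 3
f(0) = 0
First-order linear non-homogeneous.
Homogeneous solution: f_h(n) = A·(-5)^n.
Try constant particular solution f_p = K: K = -5K - 3 ⇒ K = - \frac{1}{2}.
General: f(n) = A·(-5)^n - \frac{1}{2}.
Apply f(0) = 0: A - \frac{1}{2} = 0 ⇒ A = \frac{1}{2}.
So f(n) = \frac{\left(-5\right)^{n}}{2} - \frac{1}{2}.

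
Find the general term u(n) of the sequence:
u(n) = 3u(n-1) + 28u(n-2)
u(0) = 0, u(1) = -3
Characteristic equation: x² - 3x - 28 = 0, which factors as (x - (-4))(x - (7)) = 0.
Roots r₁ = -4, r₂ = 7 (distinct).
General solution: u(n) = A·(-4)^n + B·(7)^n.
From u(0) = 0: A + B = 0.
From u(1) = -3: -4A + 7B = -3.
Solving: A = \frac{3}{11}, B = - \frac{3}{11}.
So u(n) = \frac{3 \left(-4\right)^{n}}{11} - \frac{3 \cdot 7^{n}}{11}.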